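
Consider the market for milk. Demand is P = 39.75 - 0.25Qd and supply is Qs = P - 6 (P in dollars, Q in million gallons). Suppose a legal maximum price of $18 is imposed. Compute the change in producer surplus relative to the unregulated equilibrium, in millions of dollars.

Rearranging demand gives Qd = 159 - 4P. In a free market, 159 - 4P = P - 6 gives the equilibrium P* = 33, Q* = 27.
The ceiling of 18 is below the equilibrium price 33, so it binds.
At P = 18: Qd = 159 - 4·18 = 87 and Qs = 18 - 6 = 12.
Producer surplus without the control is ½ · (33 - 6) · 27 = 364.5.
With the ceiling, producers sell 12 units at 18, so PS = ½ · (18 - 6) · 12 = 72.
Change in producer surplus = 72 - 364.5 = -292.5.

-292.5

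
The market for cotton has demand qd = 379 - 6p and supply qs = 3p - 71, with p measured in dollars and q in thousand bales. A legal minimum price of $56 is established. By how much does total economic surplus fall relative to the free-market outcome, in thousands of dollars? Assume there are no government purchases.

324

Equilibrium: 379 - 6p = 3p - 71, so 450 = 9p and p* = 50, q* = 79.
Because the floor (56) lies above the market-clearing price, it is binding.
At p = 56: qd = 379 - 6·56 = 43 and qs = 3·56 - 71 = 97.
Quantity traded falls to 43. At q = 43 the demand price is (379 - 43)/6 = 56 and the supply price is (71 + 43)/3 = 38.
Deadweight loss = ½ · (56 - 38) · (79 - 43) = ½ · 18 · 36 = 324.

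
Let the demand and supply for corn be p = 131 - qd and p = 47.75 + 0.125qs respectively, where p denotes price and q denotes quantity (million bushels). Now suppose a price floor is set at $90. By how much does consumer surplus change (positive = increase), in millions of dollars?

Rearranging demand gives qd = 131 - p; rearranging supply gives qs = 8p - 382. In a free market, 131 - p = 8p - 382 gives the equilibrium p* = 57, q* = 74.
Since 90 > 57, the floor is binding.
At p = 90: qd = 131 - 90 = 41 and qs = 8·90 - 382 = 338.
Consumer surplus without the control is ½ · (131 - 57) · 74 = 2738.
With the floor, consumers buy 41 units at 90, so CS = ½ · (131 - 90) · 41 = 840.5.
Change in consumer surplus = 840.5 - 2738 = -1897.5.

-1897.5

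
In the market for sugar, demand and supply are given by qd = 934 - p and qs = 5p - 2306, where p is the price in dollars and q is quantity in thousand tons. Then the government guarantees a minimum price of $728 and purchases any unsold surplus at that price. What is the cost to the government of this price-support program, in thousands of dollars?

821184

In a free market, 934 - p = 5p - 2306 gives the equilibrium p* = 540, q* = 394.
Because the floor (728) lies above the market-clearing price, it is binding.
At p = 728: qd = 934 - 728 = 206 and qs = 5·728 - 2306 = 1334.
Surplus = qs - qd = 1128.
Government expenditure = surplus × support price = 1128 × 728 = 821184.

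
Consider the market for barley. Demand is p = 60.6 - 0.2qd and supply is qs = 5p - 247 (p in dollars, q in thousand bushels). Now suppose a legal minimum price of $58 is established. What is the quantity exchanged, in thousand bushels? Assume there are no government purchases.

13

Rearranging demand gives qd = 303 - 5p. Setting quantity demanded equal to quantity supplied, 303 - 5p = 5p - 247, gives p* = 55 and q* = 28.
Because the floor (58) lies above the market-clearing price, it is binding.
At p = 58: qd = 303 - 5·58 = 13 and qs = 5·58 - 247 = 43.
The quantity actually transacted is the short side, demand: 13.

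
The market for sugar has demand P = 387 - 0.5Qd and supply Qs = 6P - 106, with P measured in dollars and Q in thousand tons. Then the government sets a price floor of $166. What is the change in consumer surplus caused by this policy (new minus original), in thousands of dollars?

Rearranging demand gives Qd = 774 - 2P. Equilibrium: 774 - 2P = 6P - 106, so 880 = 8P and P* = 110, Q* = 554.
The floor of 166 is above the equilibrium price 110, so it binds.
At P = 166: Qd = 774 - 2·166 = 442 and Qs = 6·166 - 106 = 890.
Consumer surplus without the control is ½ · (387 - 110) · 554 = 76729.
With the floor, consumers buy 442 units at 166, so CS = ½ · (387 - 166) · 442 = 48841.
Change in consumer surplus = 48841 - 76729 = -27888.

-27888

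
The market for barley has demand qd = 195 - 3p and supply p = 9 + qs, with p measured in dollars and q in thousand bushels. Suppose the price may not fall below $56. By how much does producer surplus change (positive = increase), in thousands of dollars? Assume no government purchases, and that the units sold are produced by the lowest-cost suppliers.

22.5

Rearranging supply gives qs = p - 9. In a free market, 195 - 3p = p - 9 gives the equilibrium p* = 51, q* = 42.
The floor of 56 is above the equilibrium price 51, so it binds.
At p = 56: qd = 195 - 3·56 = 27 and qs = 56 - 9 = 47.
Producer surplus without the control is ½ · (51 - 9) · 42 = 882.
With the floor, 27 units are sold at 56. The supply price at q = 27 is 36, so PS = ½ · [(56 - 9) + (56 - 36)] · 27 = 904.5.
Change in producer surplus = 904.5 - 882 = 22.5.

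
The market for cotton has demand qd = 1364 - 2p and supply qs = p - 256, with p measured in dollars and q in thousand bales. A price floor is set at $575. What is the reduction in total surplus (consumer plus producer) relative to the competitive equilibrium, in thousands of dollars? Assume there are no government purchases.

3675

Equilibrium: 1364 - 2p = p - 256, so 1620 = 3p and p* = 540, q* = 284.
The floor of 575 is above the equilibrium price 540, so it binds.
At p = 575: qd = 1364 - 2·575 = 214 and qs = 575 - 256 = 319.
Quantity traded falls to 214. At q = 214 the demand price is (1364 - 214)/2 = 575 and the supply price is 256 + 214 = 470.
Deadweight loss = ½ · (575 - 470) · (284 - 214) = ½ · 105 · 70 = 3675.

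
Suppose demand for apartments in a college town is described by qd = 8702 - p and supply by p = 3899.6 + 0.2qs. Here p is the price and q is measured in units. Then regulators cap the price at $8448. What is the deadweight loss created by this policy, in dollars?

Rearranging supply gives qs = 5p - 19498. Equilibrium: 8702 - p = 5p - 19498, so 28200 = 6p and p* = 4700, q* = 4002.
Since 8448 is above p* = 4700, the ceiling does not bind and the free-market outcome prevails.
Since the control does not bind, no trades are prevented and deadweight loss is zero.

0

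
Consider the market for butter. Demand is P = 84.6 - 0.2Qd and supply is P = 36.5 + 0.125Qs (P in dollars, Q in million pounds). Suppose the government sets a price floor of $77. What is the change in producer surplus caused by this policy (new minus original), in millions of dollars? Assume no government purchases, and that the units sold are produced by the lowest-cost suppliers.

79.75

Rearranging demand gives Qd = 423 - 5P; rearranging supply gives Qs = 8P - 292. In a free market, 423 - 5P = 8P - 292 gives the equilibrium P* = 55, Q* = 148.
The floor of 77 is above the equilibrium price 55, so it binds.
At P = 77: Qd = 423 - 5·77 = 38 and Qs = 8·77 - 292 = 324.
Producer surplus without the control is ½ · (55 - 36.5) · 148 = 1369.
With the floor, 38 units are sold at 77. The supply price at Q = 38 is 41.25, so PS = ½ · [(77 - 36.5) + (77 - 41.25)] · 38 = 1448.75.
Change in producer surplus = 1448.75 - 1369 = 79.75.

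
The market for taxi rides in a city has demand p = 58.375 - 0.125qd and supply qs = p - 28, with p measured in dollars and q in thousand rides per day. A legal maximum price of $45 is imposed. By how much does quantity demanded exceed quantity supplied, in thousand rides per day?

90

Rearranging demand gives qd = 467 - 8p. Setting quantity demanded equal to quantity supplied, 467 - 8p = p - 28, gives p* = 55 and q* = 27.
Because the ceiling (45) lies below the market-clearing price, it is binding.
At p = 45: qd = 467 - 8·45 = 107 and qs = 45 - 28 = 17.
Shortage = qd - qs = 107 - 17 = 90.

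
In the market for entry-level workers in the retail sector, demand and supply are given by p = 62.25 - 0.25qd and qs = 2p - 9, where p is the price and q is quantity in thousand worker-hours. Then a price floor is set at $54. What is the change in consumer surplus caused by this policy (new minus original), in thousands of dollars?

Rearranging demand gives qd = 249 - 4p. Setting quantity demanded equal to quantity supplied, 249 - 4p = 2p - 9, gives p* = 43 and q* = 77.
The floor of 54 is above the equilibrium price 43, so it binds.
At p = 54: qd = 249 - 4·54 = 33 and qs = 2·54 - 9 = 99.
Consumer surplus without the control is ½ · (62.25 - 43) · 77 = 741.125.
With the floor, consumers buy 33 units at 54, so CS = ½ · (62.25 - 54) · 33 = 136.125.
Change in consumer surplus = 136.125 - 741.125 = -605.

-605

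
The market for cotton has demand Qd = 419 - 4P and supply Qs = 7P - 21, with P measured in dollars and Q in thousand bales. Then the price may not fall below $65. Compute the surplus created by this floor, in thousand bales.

275

In a free market, 419 - 4P = 7P - 21 gives the equilibrium P* = 40, Q* = 259.
The floor of 65 is above the equilibrium price 40, so it binds.
At P = 65: Qd = 419 - 4·65 = 159 and Qs = 7·65 - 21 = 434.
Surplus = Qs - Qd = 434 - 159 = 275.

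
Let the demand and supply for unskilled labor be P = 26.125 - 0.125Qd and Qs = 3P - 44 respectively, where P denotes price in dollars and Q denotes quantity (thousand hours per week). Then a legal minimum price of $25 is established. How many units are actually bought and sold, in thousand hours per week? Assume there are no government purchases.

Rearranging demand gives Qd = 209 - 8P. In a free market, 209 - 8P = 3P - 44 gives the equilibrium P* = 23, Q* = 25.
Since 25 > 23, the floor is binding.
At P = 25: Qd = 209 - 8·25 = 9 and Qs = 3·25 - 44 = 31.
The quantity actually transacted is the short side, demand: 9.

9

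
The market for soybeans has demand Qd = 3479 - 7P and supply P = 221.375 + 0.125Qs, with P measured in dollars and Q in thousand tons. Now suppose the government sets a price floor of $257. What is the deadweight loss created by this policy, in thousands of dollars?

Rearranging supply gives Qs = 8P - 1771. Setting quantity demanded equal to quantity supplied, 3479 - 7P = 8P - 1771, gives P* = 350 and Q* = 1029.
Since 257 is below P* = 350, the floor does not bind and the free-market outcome prevails.
Since the control does not bind, no trades are prevented and deadweight loss is zero.

0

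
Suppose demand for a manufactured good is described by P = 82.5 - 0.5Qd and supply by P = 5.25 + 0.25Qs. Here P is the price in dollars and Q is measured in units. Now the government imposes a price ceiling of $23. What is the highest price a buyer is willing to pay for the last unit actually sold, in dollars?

47

Rearranging demand gives Qd = 165 - 2P; rearranging supply gives Qs = 4P - 21. Setting quantity demanded equal to quantity supplied, 165 - 2P = 4P - 21, gives P* = 31 and Q* = 103.
Since 23 < 31, the ceiling is binding.
At P = 23: Qd = 165 - 2·23 = 119 and Qs = 4·23 - 21 = 71.
Only 71 units reach the market. On the demand curve, the marginal buyer's willingness to pay at Q = 71 is (165 - 71)/2 = 47.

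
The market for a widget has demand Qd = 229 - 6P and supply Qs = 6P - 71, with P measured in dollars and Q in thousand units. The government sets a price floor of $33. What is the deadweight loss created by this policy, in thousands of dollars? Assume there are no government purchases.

384

In a free market, 229 - 6P = 6P - 71 gives the equilibrium P* = 25, Q* = 79.
The floor of 33 is above the equilibrium price 25, so it binds.
At P = 33: Qd = 229 - 6·33 = 31 and Qs = 6·33 - 71 = 127.
Quantity traded falls to 31. At Q = 31 the demand price is (229 - 31)/6 = 33 and the supply price is (71 + 31)/6 = 17.
Deadweight loss = ½ · (33 - 17) · (79 - 31) = ½ · 16 · 48 = 384.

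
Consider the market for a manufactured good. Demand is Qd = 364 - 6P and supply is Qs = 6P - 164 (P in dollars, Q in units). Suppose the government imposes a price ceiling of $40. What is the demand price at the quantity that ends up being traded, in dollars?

48

Without the control the market clears where 364 - 6P = 6P - 164, i.e. P* = 44 and Q* = 100.
Because the ceiling (40) lies below the market-clearing price, it is binding.
At P = 40: Qd = 364 - 6·40 = 124 and Qs = 6·40 - 164 = 76.
Only 76 units reach the market. On the demand curve, the marginal buyer's willingness to pay at Q = 76 is (364 - 76)/6 = 48.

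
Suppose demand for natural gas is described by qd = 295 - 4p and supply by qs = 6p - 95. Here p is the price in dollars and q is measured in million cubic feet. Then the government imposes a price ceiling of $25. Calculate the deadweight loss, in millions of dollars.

In a free market, 295 - 4p = 6p - 95 gives the equilibrium p* = 39, q* = 139.
Because the ceiling (25) lies below the market-clearing price, it is binding.
At p = 25: qd = 295 - 4·25 = 195 and qs = 6·25 - 95 = 55.
Quantity traded falls to 55. At q = 55 the demand price is (295 - 55)/4 = 60 and the supply price is (95 + 55)/6 = 25.
Deadweight loss = ½ · (60 - 25) · (139 - 55) = ½ · 35 · 84 = 1470.

1470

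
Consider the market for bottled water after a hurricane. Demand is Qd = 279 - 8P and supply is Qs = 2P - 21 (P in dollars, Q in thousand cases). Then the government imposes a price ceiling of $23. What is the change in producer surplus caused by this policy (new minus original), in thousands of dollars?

In a free market, 279 - 8P = 2P - 21 gives the equilibrium P* = 30, Q* = 39.
Since 23 < 30, the ceiling is binding.
At P = 23: Qd = 279 - 8·23 = 95 and Qs = 2·23 - 21 = 25.
Producer surplus without the control is ½ · (30 - 10.5) · 39 = 380.25.
With the ceiling, producers sell 25 units at 23, so PS = ½ · (23 - 10.5) · 25 = 156.25.
Change in producer surplus = 156.25 - 380.25 = -224.

-224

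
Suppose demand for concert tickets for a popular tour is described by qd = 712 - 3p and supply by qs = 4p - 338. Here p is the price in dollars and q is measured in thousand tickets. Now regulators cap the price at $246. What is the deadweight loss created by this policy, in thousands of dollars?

Setting quantity demanded equal to quantity supplied, 712 - 3p = 4p - 338, gives p* = 150 and q* = 262.
Since 246 is above p* = 150, the ceiling does not bind and the free-market outcome prevails.
Since the control does not bind, no trades are prevented and deadweight loss is zero.

0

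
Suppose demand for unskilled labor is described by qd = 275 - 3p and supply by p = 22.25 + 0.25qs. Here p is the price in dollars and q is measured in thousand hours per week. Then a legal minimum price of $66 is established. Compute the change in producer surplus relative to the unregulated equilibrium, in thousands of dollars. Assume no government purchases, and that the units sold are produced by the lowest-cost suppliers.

Rearranging supply gives qs = 4p - 89. Setting quantity demanded equal to quantity supplied, 275 - 3p = 4p - 89, gives p* = 52 and q* = 119.
The floor of 66 is above the equilibrium price 52, so it binds.
At p = 66: qd = 275 - 3·66 = 77 and qs = 4·66 - 89 = 175.
Producer surplus without the control is ½ · (52 - 22.25) · 119 = 1770.125.
With the floor, 77 units are sold at 66. The supply price at q = 77 is 41.5, so PS = ½ · [(66 - 22.25) + (66 - 41.5)] · 77 = 2627.625.
Change in producer surplus = 2627.625 - 1770.125 = 857.5.

857.5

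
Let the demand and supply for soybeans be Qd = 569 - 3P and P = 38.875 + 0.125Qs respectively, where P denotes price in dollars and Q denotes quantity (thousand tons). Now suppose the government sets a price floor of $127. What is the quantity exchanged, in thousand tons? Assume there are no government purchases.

Rearranging supply gives Qs = 8P - 311. In a free market, 569 - 3P = 8P - 311 gives the equilibrium P* = 80, Q* = 329.
Because the floor (127) lies above the market-clearing price, it is binding.
At P = 127: Qd = 569 - 3·127 = 188 and Qs = 8·127 - 311 = 705.
The quantity actually transacted is the short side, demand: 188.

188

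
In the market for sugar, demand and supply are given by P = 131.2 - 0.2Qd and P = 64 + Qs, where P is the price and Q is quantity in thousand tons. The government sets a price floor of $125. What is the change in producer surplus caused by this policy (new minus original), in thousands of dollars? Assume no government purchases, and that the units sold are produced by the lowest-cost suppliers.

Rearranging demand gives Qd = 656 - 5P; rearranging supply gives Qs = P - 64. Setting quantity demanded equal to quantity supplied, 656 - 5P = P - 64, gives P* = 120 and Q* = 56.
Since 125 > 120, the floor is binding.
At P = 125: Qd = 656 - 5·125 = 31 and Qs = 125 - 64 = 61.
Producer surplus without the control is ½ · (120 - 64) · 56 = 1568.
With the floor, 31 units are sold at 125. The supply price at Q = 31 is 95, so PS = ½ · [(125 - 64) + (125 - 95)] · 31 = 1410.5.
Change in producer surplus = 1410.5 - 1568 = -157.5.

-157.5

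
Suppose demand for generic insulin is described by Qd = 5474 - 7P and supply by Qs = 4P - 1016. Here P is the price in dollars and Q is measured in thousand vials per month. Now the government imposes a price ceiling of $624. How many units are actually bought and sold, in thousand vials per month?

1344

Setting quantity demanded equal to quantity supplied, 5474 - 7P = 4P - 1016, gives P* = 590 and Q* = 1344.
The ceiling of 624 is above the equilibrium price 590, so it is not binding; the market clears at P* = 590, Q* = 1344.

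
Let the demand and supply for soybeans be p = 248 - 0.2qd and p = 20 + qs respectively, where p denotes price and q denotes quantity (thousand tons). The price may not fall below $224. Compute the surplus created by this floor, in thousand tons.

84

Rearranging demand gives qd = 1240 - 5p; rearranging supply gives qs = p - 20. In a free market, 1240 - 5p = p - 20 gives the equilibrium p* = 210, q* = 190.
Since 224 > 210, the floor is binding.
At p = 224: qd = 1240 - 5·224 = 120 and qs = 224 - 20 = 204.
Surplus = qs - qd = 204 - 120 = 84.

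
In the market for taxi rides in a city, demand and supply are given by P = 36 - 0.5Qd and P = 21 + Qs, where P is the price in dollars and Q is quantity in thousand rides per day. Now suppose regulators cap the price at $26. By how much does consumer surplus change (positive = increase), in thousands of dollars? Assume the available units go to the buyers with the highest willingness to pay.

Rearranging demand gives Qd = 72 - 2P; rearranging supply gives Qs = P - 21. Without the control the market clears where 72 - 2P = P - 21, i.e. P* = 31 and Q* = 10.
The ceiling of 26 is below the equilibrium price 31, so it binds.
At P = 26: Qd = 72 - 2·26 = 20 and Qs = 26 - 21 = 5.
Consumer surplus without the control is ½ · (36 - 31) · 10 = 25.
With the ceiling, 5 units are sold at 26 (assume they go to the highest-value buyers). The demand price at Q = 5 is 33.5, so CS = ½ · [(36 - 26) + (33.5 - 26)] · 5 = 43.75.
Change in consumer surplus = 43.75 - 25 = 18.75.

18.75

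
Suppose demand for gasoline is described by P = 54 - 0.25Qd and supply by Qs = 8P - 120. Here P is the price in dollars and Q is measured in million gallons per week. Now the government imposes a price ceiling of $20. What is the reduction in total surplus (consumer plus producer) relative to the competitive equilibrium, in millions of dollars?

Rearranging demand gives Qd = 216 - 4P. Equilibrium: 216 - 4P = 8P - 120, so 336 = 12P and P* = 28, Q* = 104.
Because the ceiling (20) lies below the market-clearing price, it is binding.
At P = 20: Qd = 216 - 4·20 = 136 and Qs = 8·20 - 120 = 40.
Quantity traded falls to 40. At Q = 40 the demand price is (216 - 40)/4 = 44 and the supply price is (120 + 40)/8 = 20.
Deadweight loss = ½ · (44 - 20) · (104 - 40) = ½ · 24 · 64 = 768.

768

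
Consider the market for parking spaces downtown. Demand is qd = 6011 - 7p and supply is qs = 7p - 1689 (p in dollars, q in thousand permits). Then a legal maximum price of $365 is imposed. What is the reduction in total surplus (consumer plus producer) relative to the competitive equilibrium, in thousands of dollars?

In a free market, 6011 - 7p = 7p - 1689 gives the equilibrium p* = 550, q* = 2161.
Because the ceiling (365) lies below the market-clearing price, it is binding.
At p = 365: qd = 6011 - 7·365 = 3456 and qs = 7·365 - 1689 = 866.
Quantity traded falls to 866. At q = 866 the demand price is (6011 - 866)/7 = 735 and the supply price is (1689 + 866)/7 = 365.
Deadweight loss = ½ · (735 - 365) · (2161 - 866) = ½ · 370 · 1295 = 239575.

239575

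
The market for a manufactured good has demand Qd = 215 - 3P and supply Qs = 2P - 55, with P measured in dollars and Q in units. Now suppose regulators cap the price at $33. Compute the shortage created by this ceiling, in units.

Equilibrium: 215 - 3P = 2P - 55, so 270 = 5P and P* = 54, Q* = 53.
Since 33 < 54, the ceiling is binding.
At P = 33: Qd = 215 - 3·33 = 116 and Qs = 2·33 - 55 = 11.
Shortage = Qd - Qs = 116 - 11 = 105.

105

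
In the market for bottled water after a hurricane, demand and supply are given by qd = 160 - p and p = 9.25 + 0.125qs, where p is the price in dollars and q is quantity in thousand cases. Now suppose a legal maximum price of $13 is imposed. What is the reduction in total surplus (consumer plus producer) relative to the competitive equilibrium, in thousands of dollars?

Rearranging supply gives qs = 8p - 74. Without the control the market clears where 160 - p = 8p - 74, i.e. p* = 26 and q* = 134.
Since 13 < 26, the ceiling is binding.
At p = 13: qd = 160 - 13 = 147 and qs = 8·13 - 74 = 30.
Quantity traded falls to 30. At q = 30 the demand price is 160 - 30 = 130 and the supply price is (74 + 30)/8 = 13.
Deadweight loss = ½ · (130 - 13) · (134 - 30) = ½ · 117 · 104 = 6084.

6084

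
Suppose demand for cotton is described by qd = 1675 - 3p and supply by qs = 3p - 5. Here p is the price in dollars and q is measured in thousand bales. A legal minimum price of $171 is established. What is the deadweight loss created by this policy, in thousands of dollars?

Without the control the market clears where 1675 - 3p = 3p - 5, i.e. p* = 280 and q* = 835.
The floor of 171 is below the equilibrium price 280, so it is not binding; the market clears at p* = 280, q* = 835.
Since the control does not bind, no trades are prevented and deadweight loss is zero.

0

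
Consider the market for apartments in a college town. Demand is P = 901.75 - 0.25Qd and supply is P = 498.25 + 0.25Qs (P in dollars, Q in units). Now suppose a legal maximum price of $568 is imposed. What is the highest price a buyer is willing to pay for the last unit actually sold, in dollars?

832

Rearranging demand gives Qd = 3607 - 4P; rearranging supply gives Qs = 4P - 1993. Setting quantity demanded equal to quantity supplied, 3607 - 4P = 4P - 1993, gives P* = 700 and Q* = 807.
The ceiling of 568 is below the equilibrium price 700, so it binds.
At P = 568: Qd = 3607 - 4·568 = 1335 and Qs = 4·568 - 1993 = 279.
Only 279 units reach the market. On the demand curve, the marginal buyer's willingness to pay at Q = 279 is (3607 - 279)/4 = 832.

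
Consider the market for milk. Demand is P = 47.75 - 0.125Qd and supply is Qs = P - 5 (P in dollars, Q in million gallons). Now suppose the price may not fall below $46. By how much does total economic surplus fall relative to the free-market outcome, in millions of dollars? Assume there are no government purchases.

Rearranging demand gives Qd = 382 - 8P. Setting quantity demanded equal to quantity supplied, 382 - 8P = P - 5, gives P* = 43 and Q* = 38.
Since 46 > 43, the floor is binding.
At P = 46: Qd = 382 - 8·46 = 14 and Qs = 46 - 5 = 41.
Quantity traded falls to 14. At Q = 14 the demand price is (382 - 14)/8 = 46 and the supply price is 5 + 14 = 19.
Deadweight loss = ½ · (46 - 19) · (38 - 14) = ½ · 27 · 24 = 324.

324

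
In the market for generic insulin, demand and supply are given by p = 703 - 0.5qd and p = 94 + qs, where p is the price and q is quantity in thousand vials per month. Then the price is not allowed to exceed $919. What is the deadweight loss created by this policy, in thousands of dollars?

0

Rearranging demand gives qd = 1406 - 2p; rearranging supply gives qs = p - 94. Setting quantity demanded equal to quantity supplied, 1406 - 2p = p - 94, gives p* = 500 and q* = 406.
Since 919 is above p* = 500, the ceiling does not bind and the free-market outcome prevails.
Since the control does not bind, no trades are prevented and deadweight loss is zero.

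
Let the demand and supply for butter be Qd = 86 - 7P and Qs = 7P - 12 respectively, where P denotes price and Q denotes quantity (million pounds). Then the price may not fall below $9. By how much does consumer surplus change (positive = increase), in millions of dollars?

Equilibrium: 86 - 7P = 7P - 12, so 98 = 14P and P* = 7, Q* = 37.
The floor of 9 is above the equilibrium price 7, so it binds.
At P = 9: Qd = 86 - 7·9 = 23 and Qs = 7·9 - 12 = 51.
Consumer surplus without the control is ½ · (86/7 - 7) · 37 = 1369/14.
With the floor, consumers buy 23 units at 9, so CS = ½ · (86/7 - 9) · 23 = 529/14.
Change in consumer surplus = 529/14 - 1369/14 = -60.

-60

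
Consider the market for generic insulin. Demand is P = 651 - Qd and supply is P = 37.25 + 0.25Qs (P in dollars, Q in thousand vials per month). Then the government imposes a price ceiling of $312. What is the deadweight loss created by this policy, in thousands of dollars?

0

Rearranging demand gives Qd = 651 - P; rearranging supply gives Qs = 4P - 149. Setting quantity demanded equal to quantity supplied, 651 - P = 4P - 149, gives P* = 160 and Q* = 491.
Since 312 is above P* = 160, the ceiling does not bind and the free-market outcome prevails.
Since the control does not bind, no trades are prevented and deadweight loss is zero.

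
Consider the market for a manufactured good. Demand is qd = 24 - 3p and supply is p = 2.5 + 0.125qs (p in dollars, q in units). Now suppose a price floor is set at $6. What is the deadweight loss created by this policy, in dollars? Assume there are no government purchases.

Rearranging supply gives qs = 8p - 20. Setting quantity demanded equal to quantity supplied, 24 - 3p = 8p - 20, gives p* = 4 and q* = 12.
Because the floor (6) lies above the market-clearing price, it is binding.
At p = 6: qd = 24 - 3·6 = 6 and qs = 8·6 - 20 = 28.
Quantity traded falls to 6. At q = 6 the demand price is (24 - 6)/3 = 6 and the supply price is (20 + 6)/8 = 3.25.
Deadweight loss = ½ · (6 - 3.25) · (12 - 6) = ½ · 2.75 · 6 = 8.25.

8.25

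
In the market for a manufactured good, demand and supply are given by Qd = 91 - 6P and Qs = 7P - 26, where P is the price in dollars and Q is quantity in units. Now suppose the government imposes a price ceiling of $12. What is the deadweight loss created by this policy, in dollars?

0

Equilibrium: 91 - 6P = 7P - 26, so 117 = 13P and P* = 9, Q* = 37.
Since 12 is above P* = 9, the ceiling does not bind and the free-market outcome prevails.
Since the control does not bind, no trades are prevented and deadweight loss is zero.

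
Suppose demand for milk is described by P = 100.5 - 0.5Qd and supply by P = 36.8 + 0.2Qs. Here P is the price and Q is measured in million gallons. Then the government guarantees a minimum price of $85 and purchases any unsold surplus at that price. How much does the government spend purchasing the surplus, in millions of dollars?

Rearranging demand gives Qd = 201 - 2P; rearranging supply gives Qs = 5P - 184. In a free market, 201 - 2P = 5P - 184 gives the equilibrium P* = 55, Q* = 91.
The floor of 85 is above the equilibrium price 55, so it binds.
At P = 85: Qd = 201 - 2·85 = 31 and Qs = 5·85 - 184 = 241.
Surplus = Qs - Qd = 210.
Government expenditure = surplus × support price = 210 × 85 = 17850.

17850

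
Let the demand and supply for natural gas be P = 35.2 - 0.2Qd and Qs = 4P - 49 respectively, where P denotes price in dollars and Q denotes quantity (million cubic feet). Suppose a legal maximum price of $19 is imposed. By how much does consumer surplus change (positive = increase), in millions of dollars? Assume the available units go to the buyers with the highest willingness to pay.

104.4

Rearranging demand gives Qd = 176 - 5P. Without the control the market clears where 176 - 5P = 4P - 49, i.e. P* = 25 and Q* = 51.
Since 19 < 25, the ceiling is binding.
At P = 19: Qd = 176 - 5·19 = 81 and Qs = 4·19 - 49 = 27.
Consumer surplus without the control is ½ · (35.2 - 25) · 51 = 260.1.
With the ceiling, 27 units are sold at 19 (assume they go to the highest-value buyers). The demand price at Q = 27 is 29.8, so CS = ½ · [(35.2 - 19) + (29.8 - 19)] · 27 = 364.5.
Change in consumer surplus = 364.5 - 260.1 = 104.4.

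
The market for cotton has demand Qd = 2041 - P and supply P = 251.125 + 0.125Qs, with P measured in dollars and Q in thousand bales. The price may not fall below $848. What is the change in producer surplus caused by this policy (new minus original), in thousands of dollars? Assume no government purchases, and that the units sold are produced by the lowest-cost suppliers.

464913.75

Rearranging supply gives Qs = 8P - 2009. Setting quantity demanded equal to quantity supplied, 2041 - P = 8P - 2009, gives P* = 450 and Q* = 1591.
The floor of 848 is above the equilibrium price 450, so it binds.
At P = 848: Qd = 2041 - 848 = 1193 and Qs = 8·848 - 2009 = 4775.
Producer surplus without the control is ½ · (450 - 251.125) · 1591 = 158205.0625.
With the floor, 1193 units are sold at 848. The supply price at Q = 1193 is 400.25, so PS = ½ · [(848 - 251.125) + (848 - 400.25)] · 1193 = 623118.8125.
Change in producer surplus = 623118.8125 - 158205.0625 = 464913.75.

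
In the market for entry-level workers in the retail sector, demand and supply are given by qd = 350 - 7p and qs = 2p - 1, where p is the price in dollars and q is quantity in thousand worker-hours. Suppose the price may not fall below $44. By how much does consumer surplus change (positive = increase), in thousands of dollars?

-297.5

Equilibrium: 350 - 7p = 2p - 1, so 351 = 9p and p* = 39, q* = 77.
Because the floor (44) lies above the market-clearing price, it is binding.
At p = 44: qd = 350 - 7·44 = 42 and qs = 2·44 - 1 = 87.
Consumer surplus without the control is ½ · (50 - 39) · 77 = 423.5.
With the floor, consumers buy 42 units at 44, so CS = ½ · (50 - 44) · 42 = 126.
Change in consumer surplus = 126 - 423.5 = -297.5.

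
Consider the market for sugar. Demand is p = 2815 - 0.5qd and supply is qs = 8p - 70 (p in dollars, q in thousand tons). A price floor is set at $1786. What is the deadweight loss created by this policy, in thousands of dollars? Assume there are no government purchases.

1848320

Rearranging demand gives qd = 5630 - 2p. In a free market, 5630 - 2p = 8p - 70 gives the equilibrium p* = 570, q* = 4490.
The floor of 1786 is above the equilibrium price 570, so it binds.
At p = 1786: qd = 5630 - 2·1786 = 2058 and qs = 8·1786 - 70 = 14218.
Quantity traded falls to 2058. At q = 2058 the demand price is (5630 - 2058)/2 = 1786 and the supply price is (70 + 2058)/8 = 266.
Deadweight loss = ½ · (1786 - 266) · (4490 - 2058) = ½ · 1520 · 2432 = 1848320.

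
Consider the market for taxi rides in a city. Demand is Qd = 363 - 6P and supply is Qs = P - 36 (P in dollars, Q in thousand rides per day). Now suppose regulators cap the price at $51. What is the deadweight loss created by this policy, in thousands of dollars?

Equilibrium: 363 - 6P = P - 36, so 399 = 7P and P* = 57, Q* = 21.
Because the ceiling (51) lies below the market-clearing price, it is binding.
At P = 51: Qd = 363 - 6·51 = 57 and Qs = 51 - 36 = 15.
Quantity traded falls to 15. At Q = 15 the demand price is (363 - 15)/6 = 58 and the supply price is 36 + 15 = 51.
Deadweight loss = ½ · (58 - 51) · (21 - 15) = ½ · 7 · 6 = 21.

21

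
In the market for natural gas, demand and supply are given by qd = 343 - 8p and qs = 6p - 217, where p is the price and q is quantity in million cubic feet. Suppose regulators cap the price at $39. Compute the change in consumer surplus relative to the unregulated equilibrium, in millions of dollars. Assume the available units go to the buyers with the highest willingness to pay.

Setting quantity demanded equal to quantity supplied, 343 - 8p = 6p - 217, gives p* = 40 and q* = 23.
The ceiling of 39 is below the equilibrium price 40, so it binds.
At p = 39: qd = 343 - 8·39 = 31 and qs = 6·39 - 217 = 17.
Consumer surplus without the control is ½ · (42.875 - 40) · 23 = 33.0625.
With the ceiling, 17 units are sold at 39 (assume they go to the highest-value buyers). The demand price at q = 17 is 40.75, so CS = ½ · [(42.875 - 39) + (40.75 - 39)] · 17 = 47.8125.
Change in consumer surplus = 47.8125 - 33.0625 = 14.75.

14.75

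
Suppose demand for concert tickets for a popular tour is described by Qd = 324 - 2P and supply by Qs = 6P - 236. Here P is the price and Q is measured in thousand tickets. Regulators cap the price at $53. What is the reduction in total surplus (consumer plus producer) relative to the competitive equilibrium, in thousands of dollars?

3468

Setting quantity demanded equal to quantity supplied, 324 - 2P = 6P - 236, gives P* = 70 and Q* = 184.
Because the ceiling (53) lies below the market-clearing price, it is binding.
At P = 53: Qd = 324 - 2·53 = 218 and Qs = 6·53 - 236 = 82.
Quantity traded falls to 82. At Q = 82 the demand price is (324 - 82)/2 = 121 and the supply price is (236 + 82)/6 = 53.
Deadweight loss = ½ · (121 - 53) · (184 - 82) = ½ · 68 · 102 = 3468.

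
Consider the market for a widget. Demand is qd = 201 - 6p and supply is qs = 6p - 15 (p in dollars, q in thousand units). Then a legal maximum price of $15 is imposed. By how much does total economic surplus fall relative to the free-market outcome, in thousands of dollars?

54

Setting quantity demanded equal to quantity supplied, 201 - 6p = 6p - 15, gives p* = 18 and q* = 93.
Because the ceiling (15) lies below the market-clearing price, it is binding.
At p = 15: qd = 201 - 6·15 = 111 and qs = 6·15 - 15 = 75.
Quantity traded falls to 75. At q = 75 the demand price is (201 - 75)/6 = 21 and the supply price is (15 + 75)/6 = 15.
Deadweight loss = ½ · (21 - 15) · (93 - 75) = ½ · 6 · 18 = 54.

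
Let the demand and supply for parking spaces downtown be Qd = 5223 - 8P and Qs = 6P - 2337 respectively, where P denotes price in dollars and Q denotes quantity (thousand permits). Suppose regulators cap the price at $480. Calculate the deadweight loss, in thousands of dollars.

18900

Equilibrium: 5223 - 8P = 6P - 2337, so 7560 = 14P and P* = 540, Q* = 903.
The ceiling of 480 is below the equilibrium price 540, so it binds.
At P = 480: Qd = 5223 - 8·480 = 1383 and Qs = 6·480 - 2337 = 543.
Quantity traded falls to 543. At Q = 543 the demand price is (5223 - 543)/8 = 585 and the supply price is (2337 + 543)/6 = 480.
Deadweight loss = ½ · (585 - 480) · (903 - 543) = ½ · 105 · 360 = 18900.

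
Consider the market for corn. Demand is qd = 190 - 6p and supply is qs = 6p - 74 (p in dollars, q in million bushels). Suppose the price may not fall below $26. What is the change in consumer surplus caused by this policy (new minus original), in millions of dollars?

-184

Equilibrium: 190 - 6p = 6p - 74, so 264 = 12p and p* = 22, q* = 58.
Since 26 > 22, the floor is binding.
At p = 26: qd = 190 - 6·26 = 34 and qs = 6·26 - 74 = 82.
Consumer surplus without the control is ½ · (95/3 - 22) · 58 = 841/3.
With the floor, consumers buy 34 units at 26, so CS = ½ · (95/3 - 26) · 34 = 289/3.
Change in consumer surplus = 289/3 - 841/3 = -184.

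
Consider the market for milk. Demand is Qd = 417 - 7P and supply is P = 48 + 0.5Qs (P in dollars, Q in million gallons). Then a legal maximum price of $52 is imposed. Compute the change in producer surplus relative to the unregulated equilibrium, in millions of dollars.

Rearranging supply gives Qs = 2P - 96. Equilibrium: 417 - 7P = 2P - 96, so 513 = 9P and P* = 57, Q* = 18.
Since 52 < 57, the ceiling is binding.
At P = 52: Qd = 417 - 7·52 = 53 and Qs = 2·52 - 96 = 8.
Producer surplus without the control is ½ · (57 - 48) · 18 = 81.
With the ceiling, producers sell 8 units at 52, so PS = ½ · (52 - 48) · 8 = 16.
Change in producer surplus = 16 - 81 = -65.

-65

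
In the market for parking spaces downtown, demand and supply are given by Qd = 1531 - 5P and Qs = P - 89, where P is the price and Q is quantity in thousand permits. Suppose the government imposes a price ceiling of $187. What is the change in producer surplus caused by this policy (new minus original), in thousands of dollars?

In a free market, 1531 - 5P = P - 89 gives the equilibrium P* = 270, Q* = 181.
The ceiling of 187 is below the equilibrium price 270, so it binds.
At P = 187: Qd = 1531 - 5·187 = 596 and Qs = 187 - 89 = 98.
Producer surplus without the control is ½ · (270 - 89) · 181 = 16380.5.
With the ceiling, producers sell 98 units at 187, so PS = ½ · (187 - 89) · 98 = 4802.
Change in producer surplus = 4802 - 16380.5 = -11578.5.

-11578.5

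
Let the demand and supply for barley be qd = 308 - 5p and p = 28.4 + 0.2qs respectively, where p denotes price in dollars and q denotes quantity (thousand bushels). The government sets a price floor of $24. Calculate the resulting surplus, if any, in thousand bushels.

0

Rearranging supply gives qs = 5p - 142. In a free market, 308 - 5p = 5p - 142 gives the equilibrium p* = 45, q* = 83.
The floor of 24 is below the equilibrium price 45, so it is not binding; the market clears at p* = 45, q* = 83.
Since the control does not bind, there is no surplus.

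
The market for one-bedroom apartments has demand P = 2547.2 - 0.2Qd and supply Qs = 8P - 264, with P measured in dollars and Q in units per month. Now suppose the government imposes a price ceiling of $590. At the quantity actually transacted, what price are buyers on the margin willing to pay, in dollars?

1656

Rearranging demand gives Qd = 12736 - 5P. Without the control the market clears where 12736 - 5P = 8P - 264, i.e. P* = 1000 and Q* = 7736.
Because the ceiling (590) lies below the market-clearing price, it is binding.
At P = 590: Qd = 12736 - 5·590 = 9786 and Qs = 8·590 - 264 = 4456.
Only 4456 units reach the market. On the demand curve, the marginal buyer's willingness to pay at Q = 4456 is (12736 - 4456)/5 = 1656.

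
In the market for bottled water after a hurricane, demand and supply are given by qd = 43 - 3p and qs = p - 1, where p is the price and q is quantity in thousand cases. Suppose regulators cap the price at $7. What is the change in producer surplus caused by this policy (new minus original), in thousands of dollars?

-32

Setting quantity demanded equal to quantity supplied, 43 - 3p = p - 1, gives p* = 11 and q* = 10.
Because the ceiling (7) lies below the market-clearing price, it is binding.
At p = 7: qd = 43 - 3·7 = 22 and qs = 7 - 1 = 6.
Producer surplus without the control is ½ · (11 - 1) · 10 = 50.
With the ceiling, producers sell 6 units at 7, so PS = ½ · (7 - 1) · 6 = 18.
Change in producer surplus = 18 - 50 = -32.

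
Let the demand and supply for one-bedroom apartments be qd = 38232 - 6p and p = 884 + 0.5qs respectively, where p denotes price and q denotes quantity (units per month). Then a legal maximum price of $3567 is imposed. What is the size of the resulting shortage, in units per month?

Rearranging supply gives qs = 2p - 1768. Without the control the market clears where 38232 - 6p = 2p - 1768, i.e. p* = 5000 and q* = 8232.
Because the ceiling (3567) lies below the market-clearing price, it is binding.
At p = 3567: qd = 38232 - 6·3567 = 16830 and qs = 2·3567 - 1768 = 5366.
Shortage = qd - qs = 16830 - 5366 = 11464.

11464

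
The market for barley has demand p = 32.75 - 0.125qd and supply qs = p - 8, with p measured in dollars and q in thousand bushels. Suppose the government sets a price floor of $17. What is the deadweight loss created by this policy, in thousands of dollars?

0

Rearranging demand gives qd = 262 - 8p. Equilibrium: 262 - 8p = p - 8, so 270 = 9p and p* = 30, q* = 22.
Since 17 is below p* = 30, the floor does not bind and the free-market outcome prevails.
Since the control does not bind, no trades are prevented and deadweight loss is zero.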